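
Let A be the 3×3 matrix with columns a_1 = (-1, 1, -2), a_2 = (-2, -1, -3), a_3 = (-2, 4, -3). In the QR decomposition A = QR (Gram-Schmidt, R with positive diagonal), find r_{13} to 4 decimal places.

r_{13} = 4.8990

q_1 = a_1/‖a_1‖ = (-1, 1, -2)/2.4495 = (-0.4082, 0.4082, -0.8165).
r_{13} = q_1·a_3 = 4.8990.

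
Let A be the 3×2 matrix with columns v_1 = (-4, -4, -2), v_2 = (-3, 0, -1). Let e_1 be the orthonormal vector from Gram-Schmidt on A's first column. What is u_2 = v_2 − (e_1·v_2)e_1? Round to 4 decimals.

v_1 = (-4, -4, -2); ‖v_1‖ = 6.0000, so e_1 = (-0.6667, -0.6667, -0.3333).
e_1·v_2 = (-0.6667)·(-3) + (-0.6667)·0 + (-0.3333)·(-1) = 2.3333.
u_2 = v_2 − 2.3333·e_1 = (-1.4444, 1.5556, -0.2222).

u_2 = (-1.4444, 1.5556, -0.2222)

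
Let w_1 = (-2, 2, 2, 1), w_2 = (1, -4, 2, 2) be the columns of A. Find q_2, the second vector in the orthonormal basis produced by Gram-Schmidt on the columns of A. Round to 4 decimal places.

w_1 = (-2, 2, 2, 1); ‖w_1‖ = 3.6056, so q_1 = (-0.5547, 0.5547, 0.5547, 0.2774).
q_1·w_2 = (-0.5547)·1 + 0.5547·(-4) + 0.5547·2 + 0.2774·2 = -1.1094.
u_2 = w_2 + 1.1094·q_1 = (0.3846, -3.3846, 2.6154, 2.3077).
‖u_2‖ = 4.8754, so q_2 = (0.0789, -0.6942, 0.5364, 0.4733).

q_2 = (0.0789, -0.6942, 0.5364, 0.4733)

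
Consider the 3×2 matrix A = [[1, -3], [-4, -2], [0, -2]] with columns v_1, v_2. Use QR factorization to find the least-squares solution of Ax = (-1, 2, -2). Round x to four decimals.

x = (-0.6364, 0.3636)

v_1 = (1, -4, 0); ‖v_1‖ = 4.1231, so e_1 = (0.2425, -0.9701, 0.0000).
e_1·v_2 = 0.2425·(-3) + (-0.9701)·(-2) + 0.0000·(-2) = 1.2127.
u_2 = v_2 − 1.2127·e_1 = (-3.2941, -0.8235, -2.0000).
‖u_2‖ = 3.9407, so e_2 = (-0.8359, -0.2090, -0.5075).
Qᵀb = (-2.1828, 1.4330).
Back-substitute: x_2 = 1.4330/3.9407 = 0.3636.
x_1 = (-2.1828 − 1.2127·0.3636)/4.1231 = -0.6364.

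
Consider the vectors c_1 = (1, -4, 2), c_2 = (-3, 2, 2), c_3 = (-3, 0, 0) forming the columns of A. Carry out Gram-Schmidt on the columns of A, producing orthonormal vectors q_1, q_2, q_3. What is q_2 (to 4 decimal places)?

q_2 = (-0.6963, 0.1741, 0.6963)

c_1 = (1, -4, 2); ‖c_1‖ = 4.5826, so q_1 = (0.2182, -0.8729, 0.4364).
q_1·c_2 = 0.2182·(-3) + (-0.8729)·2 + 0.4364·2 = -1.5275.
u_2 = c_2 + 1.5275·q_1 = (-2.6667, 0.6667, 2.6667).
‖u_2‖ = 3.8297, so q_2 = (-0.6963, 0.1741, 0.6963).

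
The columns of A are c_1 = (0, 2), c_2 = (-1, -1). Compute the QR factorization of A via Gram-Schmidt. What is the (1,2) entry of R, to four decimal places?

c_1 = (0, 2); ‖c_1‖ = 2.0000, so q_1 = (0.0000, 1.0000).
r_{12} = q_1·c_2 = -1.0000.

r_{12} = -1.0000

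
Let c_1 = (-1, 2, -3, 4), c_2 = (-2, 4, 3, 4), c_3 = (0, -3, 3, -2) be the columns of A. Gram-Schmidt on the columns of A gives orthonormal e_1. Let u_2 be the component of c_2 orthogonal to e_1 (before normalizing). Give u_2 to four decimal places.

u_2 = (-1.4333, 2.8667, 4.7000, 1.7333)

c_1 = (-1, 2, -3, 4); ‖c_1‖ = 5.4772, so e_1 = (-0.1826, 0.3651, -0.5477, 0.7303).
e_1·c_2 = (-0.1826)·(-2) + 0.3651·4 + (-0.5477)·3 + 0.7303·4 = 3.1038.
u_2 = c_2 − 3.1038·e_1 = (-1.4333, 2.8667, 4.7000, 1.7333).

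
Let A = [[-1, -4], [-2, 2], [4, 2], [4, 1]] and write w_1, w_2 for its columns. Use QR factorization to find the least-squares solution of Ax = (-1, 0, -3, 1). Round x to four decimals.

x = (-0.2087, 0.0602)

e_1 = w_1/‖w_1‖ = (-1, -2, 4, 4)/6.0828 = (-0.1644, -0.3288, 0.6576, 0.6576).
r_{12} = e_1·w_2 = 1.9728.
u_2 = w_2 − 1.9728·e_1 = (-3.6757, 2.6486, 0.7027, -0.2973).
‖u_2‖ = 4.5944, so e_2 = (-0.8000, 0.5765, 0.1529, -0.0647).
Qᵀb = (-1.1508, 0.2765).
Back-substitute: x_2 = 0.2765/4.5944 = 0.0602.
x_1 = (-1.1508 − 1.9728·0.0602)/6.0828 = -0.2087.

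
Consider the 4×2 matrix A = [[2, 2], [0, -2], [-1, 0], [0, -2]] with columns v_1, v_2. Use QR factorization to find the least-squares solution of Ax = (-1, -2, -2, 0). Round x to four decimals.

x = (-0.1818, 0.2273)

v_1 = (2, 0, -1, 0); ‖v_1‖ = 2.2361, so e_1 = (0.8944, 0.0000, -0.4472, 0.0000).
e_1·v_2 = 0.8944·2 + 0.0000·(-2) + (-0.4472)·0 + 0.0000·(-2) = 1.7889.
u_2 = v_2 − 1.7889·e_1 = (0.4000, -2.0000, 0.8000, -2.0000).
‖u_2‖ = 2.9665, so e_2 = (0.1348, -0.6742, 0.2697, -0.6742).
Qᵀb = (0.0000, 0.6742).
Back-substitute: x_2 = 0.6742/2.9665 = 0.2273.
x_1 = (0.0000 − 1.7889·0.2273)/2.2361 = -0.1818.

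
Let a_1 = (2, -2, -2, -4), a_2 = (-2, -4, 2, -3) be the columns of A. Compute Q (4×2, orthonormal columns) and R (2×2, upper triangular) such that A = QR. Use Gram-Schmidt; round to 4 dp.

q_1 = a_1/‖a_1‖ = (2, -2, -2, -4)/5.2915 = (0.3780, -0.3780, -0.3780, -0.7559).
r_{12} = q_1·a_2 = 2.2678.
u_2 = a_2 − 2.2678·q_1 = (-2.8571, -3.1429, 2.8571, -1.2857).
‖u_2‖ = 5.2780, so q_2 = (-0.5413, -0.5955, 0.5413, -0.2436).

Q = [[0.3780, -0.5413], [-0.3780, -0.5955], [-0.3780, 0.5413], [-0.7559, -0.2436]], R = [[5.2915, 2.2678], [0.0000, 5.2780]]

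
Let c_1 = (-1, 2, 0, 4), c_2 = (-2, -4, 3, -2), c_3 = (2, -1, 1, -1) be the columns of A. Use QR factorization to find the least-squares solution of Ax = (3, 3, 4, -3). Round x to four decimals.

x = (0.0438, -0.2304, 1.6432)

c_1 = (-1, 2, 0, 4); ‖c_1‖ = 4.5826, so e_1 = (-0.2182, 0.4364, 0.0000, 0.8729).
e_1·c_2 = (-0.2182)·(-2) + 0.4364·(-4) + 0.0000·3 + 0.8729·(-2) = -3.0551.
u_2 = c_2 + 3.0551·e_1 = (-2.6667, -2.6667, 3.0000, 0.6667).
‖u_2‖ = 4.8648, so e_2 = (-0.5482, -0.5482, 0.6167, 0.1370).
e_1·c_3 = (-0.2182)·2 + 0.4364·(-1) + 0.0000·1 + 0.8729·(-1) = -1.7457; e_2·c_3 = (-0.5482)·2 + (-0.5482)·(-1) + 0.6167·1 + 0.1370·(-1) = -0.0685.
u_3 = c_3 + 1.7457·e_1 + 0.0685·e_2 = (1.5815, -0.2757, 1.0423, 0.5332).
‖u_3‖ = 1.9869, so e_3 = (0.7960, -0.1387, 0.5246, 0.2684).
Qᵀb = (-1.9640, -1.2333, 3.2649).
Back-substitute: x_3 = 3.2649/1.9869 = 1.6432.
x_2 = (-1.2333 + 0.0685·1.6432)/4.8648 = -0.2304.
x_1 = (-1.9640 + 3.0551·(-0.2304) + 1.7457·1.6432)/4.5826 = 0.0438.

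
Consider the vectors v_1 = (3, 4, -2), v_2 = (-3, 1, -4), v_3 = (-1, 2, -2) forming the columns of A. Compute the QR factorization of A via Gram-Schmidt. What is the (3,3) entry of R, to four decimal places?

r_{33} = 0.7327

v_1 = (3, 4, -2); ‖v_1‖ = 5.3852, so q_1 = (0.5571, 0.7428, -0.3714).
q_1·v_2 = 0.5571·(-3) + 0.7428·1 + (-0.3714)·(-4) = 0.5571.
u_2 = v_2 − 0.5571·q_1 = (-3.3103, 0.5862, -3.7931).
‖u_2‖ = 5.0685, so q_2 = (-0.6531, 0.1157, -0.7484).
q_1·v_3 = 0.5571·(-1) + 0.7428·2 + (-0.3714)·(-2) = 1.6713; q_2·v_3 = (-0.6531)·(-1) + 0.1157·2 + (-0.7484)·(-2) = 2.3812.
u_3 = v_3 − 1.6713·q_1 − 2.3812·q_2 = (-0.3758, 0.4832, 0.4027).
r_{33} = ‖u_3‖ = 0.7327.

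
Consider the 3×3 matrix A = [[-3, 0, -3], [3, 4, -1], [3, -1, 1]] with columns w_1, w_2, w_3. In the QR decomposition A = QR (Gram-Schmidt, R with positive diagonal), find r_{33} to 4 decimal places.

r_{33} = 1.8516

e_1 = w_1/‖w_1‖ = (-3, 3, 3)/5.1962 = (-0.5774, 0.5774, 0.5774).
r_{12} = e_1·w_2 = 1.7321.
u_2 = w_2 − 1.7321·e_1 = (1.0000, 3.0000, -2.0000).
‖u_2‖ = 3.7417, so e_2 = (0.2673, 0.8018, -0.5345).
r_{13} = e_1·w_3 = 1.7321; r_{23} = e_2·w_3 = -2.1381.
u_3 = w_3 − 1.7321·e_1 + 2.1381·e_2 = (-1.4286, -0.2857, -1.1429).
r_{33} = ‖u_3‖ = 1.8516.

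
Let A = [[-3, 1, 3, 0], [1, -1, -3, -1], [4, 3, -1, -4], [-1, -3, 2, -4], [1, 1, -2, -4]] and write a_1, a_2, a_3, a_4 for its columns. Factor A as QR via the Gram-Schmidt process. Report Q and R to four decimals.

a_1 = (-3, 1, 4, -1, 1); ‖a_1‖ = 5.2915, so e_1 = (-0.5669, 0.1890, 0.7559, -0.1890, 0.1890).
e_1·a_2 = (-0.5669)·1 + 0.1890·(-1) + 0.7559·3 + (-0.1890)·(-3) + 0.1890·1 = 2.2678.
u_2 = a_2 − 2.2678·e_1 = (2.2857, -1.4286, 1.2857, -2.5714, 0.5714).
‖u_2‖ = 3.9821, so e_2 = (0.5740, -0.3587, 0.3229, -0.6457, 0.1435).
e_1·a_3 = (-0.5669)·3 + 0.1890·(-3) + 0.7559·(-1) + (-0.1890)·2 + 0.1890·(-2) = -3.7796; e_2·a_3 = 0.5740·3 + (-0.3587)·(-3) + 0.3229·(-1) + (-0.6457)·2 + 0.1435·(-2) = 0.8969.
u_3 = a_3 + 3.7796·e_1 − 0.8969·e_2 = (0.3423, -1.9640, 1.5676, 1.8649, -1.4144).
‖u_3‖ = 3.4511, so e_3 = (0.0992, -0.5691, 0.4542, 0.5404, -0.4098).
e_1·a_4 = (-0.5669)·0 + 0.1890·(-1) + 0.7559·(-4) + (-0.1890)·(-4) + 0.1890·(-4) = -3.2127; e_2·a_4 = 0.5740·0 + (-0.3587)·(-1) + 0.3229·(-4) + (-0.6457)·(-4) + 0.1435·(-4) = 1.0762; e_3·a_4 = 0.0992·0 + (-0.5691)·(-1) + 0.4542·(-4) + 0.5404·(-4) + (-0.4098)·(-4) = -1.7699.
u_4 = a_4 + 3.2127·e_1 − 1.0762·e_2 + 1.7699·e_3 = (-2.2636, -1.0140, -1.1150, -2.9557, -4.2727).
‖u_4‖ = 5.8641, so e_4 = (-0.3860, -0.1729, -0.1901, -0.5040, -0.7286).

Q = [[-0.5669, 0.5740, 0.0992, -0.3860], [0.1890, -0.3587, -0.5691, -0.1729], [0.7559, 0.3229, 0.4542, -0.1901], [-0.1890, -0.6457, 0.5404, -0.5040], [0.1890, 0.1435, -0.4098, -0.7286]], R = [[5.2915, 2.2678, -3.7796, -3.2127], [0.0000, 3.9821, 0.8969, 1.0762], [0.0000, 0.0000, 3.4511, -1.7699], [0.0000, 0.0000, 0.0000, 5.8641]]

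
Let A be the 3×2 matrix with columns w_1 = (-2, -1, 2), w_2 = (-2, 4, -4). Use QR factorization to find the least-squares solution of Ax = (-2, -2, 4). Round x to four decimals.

x = (1.3231, -0.2615)

q_1 = w_1/‖w_1‖ = (-2, -1, 2)/3.0000 = (-0.6667, -0.3333, 0.6667).
r_{12} = q_1·w_2 = -2.6667.
u_2 = w_2 + 2.6667·q_1 = (-3.7778, 3.1111, -2.2222).
‖u_2‖ = 5.3748, so q_2 = (-0.7029, 0.5788, -0.4134).
Qᵀb = (4.6667, -1.4057).
Back-substitute: x_2 = -1.4057/5.3748 = -0.2615.
x_1 = (4.6667 + 2.6667·(-0.2615))/3.0000 = 1.3231.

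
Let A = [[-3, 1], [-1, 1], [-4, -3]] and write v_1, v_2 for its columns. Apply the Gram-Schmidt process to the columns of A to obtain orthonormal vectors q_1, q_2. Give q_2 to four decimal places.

q_1 = v_1/‖v_1‖ = (-3, -1, -4)/5.0990 = (-0.5883, -0.1961, -0.7845).
r_{12} = q_1·v_2 = 1.5689.
u_2 = v_2 − 1.5689·q_1 = (1.9231, 1.3077, -1.7692).
‖u_2‖ = 2.9221, so q_2 = (0.6581, 0.4475, -0.6055).

q_2 = (0.6581, 0.4475, -0.6055)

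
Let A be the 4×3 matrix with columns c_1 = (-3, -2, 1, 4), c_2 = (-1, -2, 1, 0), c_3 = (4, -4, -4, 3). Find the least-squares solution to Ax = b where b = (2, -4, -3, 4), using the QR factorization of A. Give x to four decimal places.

c_1 = (-3, -2, 1, 4); ‖c_1‖ = 5.4772, so q_1 = (-0.5477, -0.3651, 0.1826, 0.7303).
q_1·c_2 = (-0.5477)·(-1) + (-0.3651)·(-2) + 0.1826·1 + 0.7303·0 = 1.4606.
u_2 = c_2 − 1.4606·q_1 = (-0.2000, -1.4667, 0.7333, -1.0667).
‖u_2‖ = 1.9664, so q_2 = (-0.1017, -0.7459, 0.3729, -0.5425).
q_1·c_3 = (-0.5477)·4 + (-0.3651)·(-4) + 0.1826·(-4) + 0.7303·3 = 0.7303; q_2·c_3 = (-0.1017)·4 + (-0.7459)·(-4) + 0.3729·(-4) + (-0.5425)·3 = -0.5425.
u_3 = c_3 − 0.7303·q_1 + 0.5425·q_2 = (4.3448, -4.1379, -3.9310, 2.1724).
‖u_3‖ = 7.4948, so q_3 = (0.5797, -0.5521, -0.5245, 0.2899).
Qᵀb = (2.7386, -0.5085, 6.1008).
Back-substitute: x_3 = 6.1008/7.4948 = 0.8140.
x_2 = (-0.5085 + 0.5425·0.8140)/1.9664 = -0.0341.
x_1 = (2.7386 − 1.4606·(-0.0341) − 0.7303·0.8140)/5.4772 = 0.4006.

x = (0.4006, -0.0341, 0.8140)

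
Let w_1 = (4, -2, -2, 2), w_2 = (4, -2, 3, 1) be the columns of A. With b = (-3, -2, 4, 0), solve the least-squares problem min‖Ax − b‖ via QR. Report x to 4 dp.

w_1 = (4, -2, -2, 2); ‖w_1‖ = 5.2915, so e_1 = (0.7559, -0.3780, -0.3780, 0.3780).
e_1·w_2 = 0.7559·4 + (-0.3780)·(-2) + (-0.3780)·3 + 0.3780·1 = 3.0237.
u_2 = w_2 − 3.0237·e_1 = (1.7143, -0.8571, 4.1429, -0.1429).
‖u_2‖ = 4.5670, so e_2 = (0.3754, -0.1877, 0.9071, -0.0313).
Qᵀb = (-3.0237, 2.8778).
Back-substitute: x_2 = 2.8778/4.5670 = 0.6301.
x_1 = (-3.0237 − 3.0237·0.6301)/5.2915 = -0.9315.

x = (-0.9315, 0.6301)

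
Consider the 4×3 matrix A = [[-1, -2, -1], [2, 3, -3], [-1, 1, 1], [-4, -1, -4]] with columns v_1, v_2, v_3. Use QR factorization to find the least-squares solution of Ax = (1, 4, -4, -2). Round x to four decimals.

q_1 = v_1/‖v_1‖ = (-1, 2, -1, -4)/4.6904 = (-0.2132, 0.4264, -0.2132, -0.8528).
r_{12} = q_1·v_2 = 2.3452.
u_2 = v_2 − 2.3452·q_1 = (-1.5000, 2.0000, 1.5000, 1.0000).
‖u_2‖ = 3.0822, so q_2 = (-0.4867, 0.6489, 0.4867, 0.3244).
r_{13} = q_1·v_3 = 2.1320; r_{23} = q_2·v_3 = -2.2711.
u_3 = v_3 − 2.1320·q_1 + 2.2711·q_2 = (-1.6507, -2.4354, 2.5598, -1.4450).
‖u_3‖ = 4.1589, so q_3 = (-0.3969, -0.5856, 0.6155, -0.3474).
Qᵀb = (4.0508, -0.4867, -4.5064).
Back-substitute: x_3 = -4.5064/4.1589 = -1.0835.
x_2 = (-0.4867 + 2.2711·(-1.0835))/3.0822 = -0.9563.
x_1 = (4.0508 − 2.3452·(-0.9563) − 2.1320·(-1.0835))/4.6904 = 1.8343.

x = (1.8343, -0.9563, -1.0835)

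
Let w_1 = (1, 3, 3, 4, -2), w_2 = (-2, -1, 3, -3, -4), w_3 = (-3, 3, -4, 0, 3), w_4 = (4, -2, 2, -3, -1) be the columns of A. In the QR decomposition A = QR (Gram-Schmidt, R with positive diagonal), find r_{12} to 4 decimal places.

r_{12} = 0.0000

w_1 = (1, 3, 3, 4, -2); ‖w_1‖ = 6.2450, so q_1 = (0.1601, 0.4804, 0.4804, 0.6405, -0.3203).
r_{12} = q_1·w_2 = 0.0000.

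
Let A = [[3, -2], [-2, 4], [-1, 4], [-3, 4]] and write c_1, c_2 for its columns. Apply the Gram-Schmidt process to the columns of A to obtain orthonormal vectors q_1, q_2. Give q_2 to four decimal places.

q_2 = (0.5333, 0.3878, 0.7514, 0.0242)

q_1 = c_1/‖c_1‖ = (3, -2, -1, -3)/4.7958 = (0.6255, -0.4170, -0.2085, -0.6255).
r_{12} = q_1·c_2 = -6.2554.
u_2 = c_2 + 6.2554·q_1 = (1.9130, 1.3913, 2.6957, 0.0870).
‖u_2‖ = 3.5874, so q_2 = (0.5333, 0.3878, 0.7514, 0.0242).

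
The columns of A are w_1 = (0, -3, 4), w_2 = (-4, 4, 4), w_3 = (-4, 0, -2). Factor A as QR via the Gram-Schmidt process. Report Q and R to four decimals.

Q = [[0.0000, -0.5812, -0.8137], [-0.6000, 0.6510, -0.4650], [0.8000, 0.4882, -0.3487]], R = [[5.0000, 0.8000, -1.6000], [0.0000, 6.8819, 1.3485], [0.0000, 0.0000, 3.9524]]

q_1 = w_1/‖w_1‖ = (0, -3, 4)/5.0000 = (0.0000, -0.6000, 0.8000).
r_{12} = q_1·w_2 = 0.8000.
u_2 = w_2 − 0.8000·q_1 = (-4.0000, 4.4800, 3.3600).
‖u_2‖ = 6.8819, so q_2 = (-0.5812, 0.6510, 0.4882).
r_{13} = q_1·w_3 = -1.6000; r_{23} = q_2·w_3 = 1.3485.
u_3 = w_3 + 1.6000·q_1 − 1.3485·q_2 = (-3.2162, -1.8378, -1.3784).
‖u_3‖ = 3.9524, so q_3 = (-0.8137, -0.4650, -0.3487).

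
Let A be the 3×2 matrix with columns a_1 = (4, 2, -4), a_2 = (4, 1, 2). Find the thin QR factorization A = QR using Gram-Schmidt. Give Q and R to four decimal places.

a_1 = (4, 2, -4); ‖a_1‖ = 6.0000, so q_1 = (0.6667, 0.3333, -0.6667).
q_1·a_2 = 0.6667·4 + 0.3333·1 + (-0.6667)·2 = 1.6667.
u_2 = a_2 − 1.6667·q_1 = (2.8889, 0.4444, 3.1111).
‖u_2‖ = 4.2687, so q_2 = (0.6768, 0.1041, 0.7288).

Q = [[0.6667, 0.6768], [0.3333, 0.1041], [-0.6667, 0.7288]], R = [[6.0000, 1.6667], [0.0000, 4.2687]]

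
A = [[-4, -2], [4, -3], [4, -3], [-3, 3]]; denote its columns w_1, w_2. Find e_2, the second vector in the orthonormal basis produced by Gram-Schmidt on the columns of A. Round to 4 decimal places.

w_1 = (-4, 4, 4, -3); ‖w_1‖ = 7.5498, so e_1 = (-0.5298, 0.5298, 0.5298, -0.3974).
e_1·w_2 = (-0.5298)·(-2) + 0.5298·(-3) + 0.5298·(-3) + (-0.3974)·3 = -3.3113.
u_2 = w_2 + 3.3113·e_1 = (-3.7544, -1.2456, -1.2456, 1.6842).
‖u_2‖ = 4.4761, so e_2 = (-0.8388, -0.2783, -0.2783, 0.3763).

e_2 = (-0.8388, -0.2783, -0.2783, 0.3763)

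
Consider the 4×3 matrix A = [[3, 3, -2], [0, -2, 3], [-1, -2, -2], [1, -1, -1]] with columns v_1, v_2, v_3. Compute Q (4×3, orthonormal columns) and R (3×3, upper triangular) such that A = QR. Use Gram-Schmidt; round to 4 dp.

Q = [[0.9045, 0.0914, -0.1447], [0.0000, -0.6701, 0.6313], [-0.3015, -0.3655, -0.7102], [0.3015, -0.6396, -0.2762]], R = [[3.3166, 3.0151, -1.5076], [0.0000, 2.9848, -0.8223], [0.0000, 0.0000, 3.8796]]

q_1 = v_1/‖v_1‖ = (3, 0, -1, 1)/3.3166 = (0.9045, 0.0000, -0.3015, 0.3015).
r_{12} = q_1·v_2 = 3.0151.
u_2 = v_2 − 3.0151·q_1 = (0.2727, -2.0000, -1.0909, -1.9091).
‖u_2‖ = 2.9848, so q_2 = (0.0914, -0.6701, -0.3655, -0.6396).
r_{13} = q_1·v_3 = -1.5076; r_{23} = q_2·v_3 = -0.8223.
u_3 = v_3 + 1.5076·q_1 + 0.8223·q_2 = (-0.5612, 2.4490, -2.7551, -1.0714).
‖u_3‖ = 3.8796, so q_3 = (-0.1447, 0.6313, -0.7102, -0.2762).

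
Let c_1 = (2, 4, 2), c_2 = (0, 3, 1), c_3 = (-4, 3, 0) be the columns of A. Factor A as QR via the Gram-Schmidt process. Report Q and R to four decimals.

c_1 = (2, 4, 2); ‖c_1‖ = 4.8990, so q_1 = (0.4082, 0.8165, 0.4082).
q_1·c_2 = 0.4082·0 + 0.8165·3 + 0.4082·1 = 2.8577.
u_2 = c_2 − 2.8577·q_1 = (-1.1667, 0.6667, -0.1667).
‖u_2‖ = 1.3540, so q_2 = (-0.8616, 0.4924, -0.1231).
q_1·c_3 = 0.4082·(-4) + 0.8165·3 + 0.4082·0 = 0.8165; q_2·c_3 = (-0.8616)·(-4) + 0.4924·3 + (-0.1231)·0 = 4.9237.
u_3 = c_3 − 0.8165·q_1 − 4.9237·q_2 = (-0.0909, -0.0909, 0.2727).
‖u_3‖ = 0.3015, so q_3 = (-0.3015, -0.3015, 0.9045).

Q = [[0.4082, -0.8616, -0.3015], [0.8165, 0.4924, -0.3015], [0.4082, -0.1231, 0.9045]], R = [[4.8990, 2.8577, 0.8165], [0.0000, 1.3540, 4.9237], [0.0000, 0.0000, 0.3015]]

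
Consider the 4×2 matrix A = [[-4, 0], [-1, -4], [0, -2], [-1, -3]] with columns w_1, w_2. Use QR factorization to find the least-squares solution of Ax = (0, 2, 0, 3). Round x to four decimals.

w_1 = (-4, -1, 0, -1); ‖w_1‖ = 4.2426, so e_1 = (-0.9428, -0.2357, 0.0000, -0.2357).
e_1·w_2 = (-0.9428)·0 + (-0.2357)·(-4) + 0.0000·(-2) + (-0.2357)·(-3) = 1.6499.
u_2 = w_2 − 1.6499·e_1 = (1.5556, -3.6111, -2.0000, -2.6111).
‖u_2‖ = 5.1262, so e_2 = (0.3035, -0.7044, -0.3902, -0.5094).
Qᵀb = (-1.1785, -2.9370).
Back-substitute: x_2 = -2.9370/5.1262 = -0.5729.
x_1 = (-1.1785 − 1.6499·(-0.5729))/4.2426 = -0.0550.

x = (-0.0550, -0.5729)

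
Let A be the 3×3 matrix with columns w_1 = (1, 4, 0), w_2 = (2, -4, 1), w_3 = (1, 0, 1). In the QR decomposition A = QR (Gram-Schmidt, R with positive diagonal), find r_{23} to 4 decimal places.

w_1 = (1, 4, 0); ‖w_1‖ = 4.1231, so e_1 = (0.2425, 0.9701, 0.0000).
e_1·w_2 = 0.2425·2 + 0.9701·(-4) + 0.0000·1 = -3.3955.
u_2 = w_2 + 3.3955·e_1 = (2.8235, -0.7059, 1.0000).
‖u_2‖ = 3.0774, so e_2 = (0.9175, -0.2294, 0.3249).
r_{23} = e_2·w_3 = 1.2424.

r_{23} = 1.2424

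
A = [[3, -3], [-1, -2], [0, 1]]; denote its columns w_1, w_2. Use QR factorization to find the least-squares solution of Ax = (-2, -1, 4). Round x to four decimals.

x = (0.1538, 0.9341)

w_1 = (3, -1, 0); ‖w_1‖ = 3.1623, so q_1 = (0.9487, -0.3162, 0.0000).
q_1·w_2 = 0.9487·(-3) + (-0.3162)·(-2) + 0.0000·1 = -2.2136.
u_2 = w_2 + 2.2136·q_1 = (-0.9000, -2.7000, 1.0000).
‖u_2‖ = 3.0166, so q_2 = (-0.2983, -0.8950, 0.3315).
Qᵀb = (-1.5811, 2.8177).
Back-substitute: x_2 = 2.8177/3.0166 = 0.9341.
x_1 = (-1.5811 + 2.2136·0.9341)/3.1623 = 0.1538.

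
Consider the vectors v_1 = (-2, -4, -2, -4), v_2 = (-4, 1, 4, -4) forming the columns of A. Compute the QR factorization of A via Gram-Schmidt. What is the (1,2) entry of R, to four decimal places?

e_1 = v_1/‖v_1‖ = (-2, -4, -2, -4)/6.3246 = (-0.3162, -0.6325, -0.3162, -0.6325).
r_{12} = e_1·v_2 = 1.8974.

r_{12} = 1.8974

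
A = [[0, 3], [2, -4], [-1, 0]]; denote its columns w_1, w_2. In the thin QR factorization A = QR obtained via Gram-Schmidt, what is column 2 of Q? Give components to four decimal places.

q_1 = w_1/‖w_1‖ = (0, 2, -1)/2.2361 = (0.0000, 0.8944, -0.4472).
r_{12} = q_1·w_2 = -3.5777.
u_2 = w_2 + 3.5777·q_1 = (3.0000, -0.8000, -1.6000).
‖u_2‖ = 3.4928, so q_2 = (0.8589, -0.2290, -0.4581).

q_2 = (0.8589, -0.2290, -0.4581)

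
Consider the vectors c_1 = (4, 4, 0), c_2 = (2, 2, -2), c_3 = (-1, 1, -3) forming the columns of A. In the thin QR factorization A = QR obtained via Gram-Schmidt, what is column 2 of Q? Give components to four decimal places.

q_2 = (0.0000, 0.0000, -1.0000)

c_1 = (4, 4, 0); ‖c_1‖ = 5.6569, so q_1 = (0.7071, 0.7071, 0.0000).
q_1·c_2 = 0.7071·2 + 0.7071·2 + 0.0000·(-2) = 2.8284.
u_2 = c_2 − 2.8284·q_1 = (0.0000, 0.0000, -2.0000).
‖u_2‖ = 2.0000, so q_2 = (0.0000, 0.0000, -1.0000).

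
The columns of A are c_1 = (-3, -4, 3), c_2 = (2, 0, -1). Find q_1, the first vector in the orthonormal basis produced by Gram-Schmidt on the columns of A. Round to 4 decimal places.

c_1 = (-3, -4, 3); ‖c_1‖ = 5.8310, so q_1 = (-0.5145, -0.6860, 0.5145).

q_1 = (-0.5145, -0.6860, 0.5145)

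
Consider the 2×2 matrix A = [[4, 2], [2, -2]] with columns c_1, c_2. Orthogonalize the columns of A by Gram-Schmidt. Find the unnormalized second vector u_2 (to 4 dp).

u_2 = (1.2000, -2.4000)

c_1 = (4, 2); ‖c_1‖ = 4.4721, so q_1 = (0.8944, 0.4472).
q_1·c_2 = 0.8944·2 + 0.4472·(-2) = 0.8944.
u_2 = c_2 − 0.8944·q_1 = (1.2000, -2.4000).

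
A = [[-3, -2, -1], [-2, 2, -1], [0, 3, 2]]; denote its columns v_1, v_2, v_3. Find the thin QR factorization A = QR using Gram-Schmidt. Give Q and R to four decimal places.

v_1 = (-3, -2, 0); ‖v_1‖ = 3.6056, so e_1 = (-0.8321, -0.5547, 0.0000).
e_1·v_2 = (-0.8321)·(-2) + (-0.5547)·2 + 0.0000·3 = 0.5547.
u_2 = v_2 − 0.5547·e_1 = (-1.5385, 2.3077, 3.0000).
‖u_2‖ = 4.0856, so e_2 = (-0.3766, 0.5648, 0.7343).
e_1·v_3 = (-0.8321)·(-1) + (-0.5547)·(-1) + 0.0000·2 = 1.3868; e_2·v_3 = (-0.3766)·(-1) + 0.5648·(-1) + 0.7343·2 = 1.2803.
u_3 = v_3 − 1.3868·e_1 − 1.2803·e_2 = (0.6359, -0.9539, 1.0599).
‖u_3‖ = 1.5613, so e_3 = (0.4073, -0.6110, 0.6788).

Q = [[-0.8321, -0.3766, 0.4073], [-0.5547, 0.5648, -0.6110], [0.0000, 0.7343, 0.6788]], R = [[3.6056, 0.5547, 1.3868], [0.0000, 4.0856, 1.2803], [0.0000, 0.0000, 1.5613]]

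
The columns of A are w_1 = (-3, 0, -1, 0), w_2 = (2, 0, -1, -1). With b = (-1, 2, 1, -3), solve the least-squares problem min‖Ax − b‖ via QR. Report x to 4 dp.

q_1 = w_1/‖w_1‖ = (-3, 0, -1, 0)/3.1623 = (-0.9487, 0.0000, -0.3162, 0.0000).
r_{12} = q_1·w_2 = -1.5811.
u_2 = w_2 + 1.5811·q_1 = (0.5000, 0.0000, -1.5000, -1.0000).
‖u_2‖ = 1.8708, so q_2 = (0.2673, 0.0000, -0.8018, -0.5345).
Qᵀb = (0.6325, 0.5345).
Back-substitute: x_2 = 0.5345/1.8708 = 0.2857.
x_1 = (0.6325 + 1.5811·0.2857)/3.1623 = 0.3429.

x = (0.3429, 0.2857)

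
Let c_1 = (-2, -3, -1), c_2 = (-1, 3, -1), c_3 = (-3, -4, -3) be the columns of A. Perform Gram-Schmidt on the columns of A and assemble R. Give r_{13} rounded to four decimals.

r_{13} = 5.6125

c_1 = (-2, -3, -1); ‖c_1‖ = 3.7417, so q_1 = (-0.5345, -0.8018, -0.2673).
r_{13} = q_1·c_3 = 5.6125.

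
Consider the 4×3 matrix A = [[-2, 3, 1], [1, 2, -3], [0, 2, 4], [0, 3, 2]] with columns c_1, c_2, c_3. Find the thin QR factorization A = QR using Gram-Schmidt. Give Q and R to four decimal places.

Q = [[-0.8944, 0.2932, -0.2991], [0.4472, 0.5864, -0.5982], [0.0000, 0.4189, 0.7083], [0.0000, 0.6283, 0.2257]], R = [[2.2361, -1.7889, -2.2361], [0.0000, 4.7749, 1.4660], [0.0000, 0.0000, 4.7803]]

e_1 = c_1/‖c_1‖ = (-2, 1, 0, 0)/2.2361 = (-0.8944, 0.4472, 0.0000, 0.0000).
r_{12} = e_1·c_2 = -1.7889.
u_2 = c_2 + 1.7889·e_1 = (1.4000, 2.8000, 2.0000, 3.0000).
‖u_2‖ = 4.7749, so e_2 = (0.2932, 0.5864, 0.4189, 0.6283).
r_{13} = e_1·c_3 = -2.2361; r_{23} = e_2·c_3 = 1.4660.
u_3 = c_3 + 2.2361·e_1 − 1.4660·e_2 = (-1.4298, -2.8596, 3.3860, 1.0789).
‖u_3‖ = 4.7803, so e_3 = (-0.2991, -0.5982, 0.7083, 0.2257).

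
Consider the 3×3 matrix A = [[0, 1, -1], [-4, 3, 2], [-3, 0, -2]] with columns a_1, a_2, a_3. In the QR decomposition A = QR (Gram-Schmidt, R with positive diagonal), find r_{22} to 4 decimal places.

r_{22} = 2.0591

a_1 = (0, -4, -3); ‖a_1‖ = 5.0000, so q_1 = (0.0000, -0.8000, -0.6000).
q_1·a_2 = 0.0000·1 + (-0.8000)·3 + (-0.6000)·0 = -2.4000.
u_2 = a_2 + 2.4000·q_1 = (1.0000, 1.0800, -1.4400).
r_{22} = ‖u_2‖ = 2.0591.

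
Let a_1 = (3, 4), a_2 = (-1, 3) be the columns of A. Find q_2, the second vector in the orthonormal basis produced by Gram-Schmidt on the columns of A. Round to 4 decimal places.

q_2 = (-0.8000, 0.6000)

a_1 = (3, 4); ‖a_1‖ = 5.0000, so q_1 = (0.6000, 0.8000).
q_1·a_2 = 0.6000·(-1) + 0.8000·3 = 1.8000.
u_2 = a_2 − 1.8000·q_1 = (-2.0800, 1.5600).
‖u_2‖ = 2.6000, so q_2 = (-0.8000, 0.6000).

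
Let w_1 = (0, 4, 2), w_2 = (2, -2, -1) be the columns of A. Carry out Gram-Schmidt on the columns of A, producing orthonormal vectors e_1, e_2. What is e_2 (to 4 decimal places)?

e_2 = (1.0000, 0.0000, 0.0000)

e_1 = w_1/‖w_1‖ = (0, 4, 2)/4.4721 = (0.0000, 0.8944, 0.4472).
r_{12} = e_1·w_2 = -2.2361.
u_2 = w_2 + 2.2361·e_1 = (2.0000, 0.0000, 0.0000).
‖u_2‖ = 2.0000, so e_2 = (1.0000, 0.0000, 0.0000).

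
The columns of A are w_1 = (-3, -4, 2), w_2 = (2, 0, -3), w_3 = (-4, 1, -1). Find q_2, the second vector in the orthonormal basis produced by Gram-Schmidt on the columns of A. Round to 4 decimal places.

q_2 = (0.2676, -0.5839, -0.7664)

w_1 = (-3, -4, 2); ‖w_1‖ = 5.3852, so q_1 = (-0.5571, -0.7428, 0.3714).
q_1·w_2 = (-0.5571)·2 + (-0.7428)·0 + 0.3714·(-3) = -2.2283.
u_2 = w_2 + 2.2283·q_1 = (0.7586, -1.6552, -2.1724).
‖u_2‖ = 2.8345, so q_2 = (0.2676, -0.5839, -0.7664).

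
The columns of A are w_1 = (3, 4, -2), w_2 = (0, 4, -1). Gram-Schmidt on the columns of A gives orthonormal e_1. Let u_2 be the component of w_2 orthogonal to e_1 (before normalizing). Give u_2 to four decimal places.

w_1 = (3, 4, -2); ‖w_1‖ = 5.3852, so e_1 = (0.5571, 0.7428, -0.3714).
e_1·w_2 = 0.5571·0 + 0.7428·4 + (-0.3714)·(-1) = 3.3425.
u_2 = w_2 − 3.3425·e_1 = (-1.8621, 1.5172, 0.2414).

u_2 = (-1.8621, 1.5172, 0.2414)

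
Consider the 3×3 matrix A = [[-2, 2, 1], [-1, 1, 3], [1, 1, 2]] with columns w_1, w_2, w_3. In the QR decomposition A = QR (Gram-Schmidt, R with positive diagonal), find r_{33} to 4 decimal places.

r_{33} = 2.2361

w_1 = (-2, -1, 1); ‖w_1‖ = 2.4495, so e_1 = (-0.8165, -0.4082, 0.4082).
e_1·w_2 = (-0.8165)·2 + (-0.4082)·1 + 0.4082·1 = -1.6330.
u_2 = w_2 + 1.6330·e_1 = (0.6667, 0.3333, 1.6667).
‖u_2‖ = 1.8257, so e_2 = (0.3651, 0.1826, 0.9129).
e_1·w_3 = (-0.8165)·1 + (-0.4082)·3 + 0.4082·2 = -1.2247; e_2·w_3 = 0.3651·1 + 0.1826·3 + 0.9129·2 = 2.7386.
u_3 = w_3 + 1.2247·e_1 − 2.7386·e_2 = (-1.0000, 2.0000, 0.0000).
r_{33} = ‖u_3‖ = 2.2361.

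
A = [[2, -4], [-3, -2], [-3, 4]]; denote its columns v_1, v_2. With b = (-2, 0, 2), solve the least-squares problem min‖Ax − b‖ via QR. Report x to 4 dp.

x = (-0.2282, 0.3557)

v_1 = (2, -3, -3); ‖v_1‖ = 4.6904, so e_1 = (0.4264, -0.6396, -0.6396).
e_1·v_2 = 0.4264·(-4) + (-0.6396)·(-2) + (-0.6396)·4 = -2.9848.
u_2 = v_2 + 2.9848·e_1 = (-2.7273, -3.9091, 2.0909).
‖u_2‖ = 5.2049, so e_2 = (-0.5240, -0.7510, 0.4017).
Qᵀb = (-2.1320, 1.8514).
Back-substitute: x_2 = 1.8514/5.2049 = 0.3557.
x_1 = (-2.1320 + 2.9848·0.3557)/4.6904 = -0.2282.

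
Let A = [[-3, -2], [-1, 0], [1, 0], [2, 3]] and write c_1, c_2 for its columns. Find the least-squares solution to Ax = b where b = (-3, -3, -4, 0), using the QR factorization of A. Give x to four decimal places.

e_1 = c_1/‖c_1‖ = (-3, -1, 1, 2)/3.8730 = (-0.7746, -0.2582, 0.2582, 0.5164).
r_{12} = e_1·c_2 = 3.0984.
u_2 = c_2 − 3.0984·e_1 = (0.4000, 0.8000, -0.8000, 1.4000).
‖u_2‖ = 1.8439, so e_2 = (0.2169, 0.4339, -0.4339, 0.7593).
Qᵀb = (2.0656, -0.2169).
Back-substitute: x_2 = -0.2169/1.8439 = -0.1176.
x_1 = (2.0656 − 3.0984·(-0.1176))/3.8730 = 0.6275.

x = (0.6275, -0.1176)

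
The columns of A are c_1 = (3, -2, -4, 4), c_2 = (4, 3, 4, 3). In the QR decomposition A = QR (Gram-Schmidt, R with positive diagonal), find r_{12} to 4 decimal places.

c_1 = (3, -2, -4, 4); ‖c_1‖ = 6.7082, so q_1 = (0.4472, -0.2981, -0.5963, 0.5963).
r_{12} = q_1·c_2 = 0.2981.

r_{12} = 0.2981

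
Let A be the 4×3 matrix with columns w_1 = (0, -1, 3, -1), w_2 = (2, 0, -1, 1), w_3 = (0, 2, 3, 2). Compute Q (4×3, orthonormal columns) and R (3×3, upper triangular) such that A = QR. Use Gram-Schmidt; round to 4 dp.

w_1 = (0, -1, 3, -1); ‖w_1‖ = 3.3166, so e_1 = (0.0000, -0.3015, 0.9045, -0.3015).
e_1·w_2 = 0.0000·2 + (-0.3015)·0 + 0.9045·(-1) + (-0.3015)·1 = -1.2060.
u_2 = w_2 + 1.2060·e_1 = (2.0000, -0.3636, 0.0909, 0.6364).
‖u_2‖ = 2.1320, so e_2 = (0.9381, -0.1706, 0.0426, 0.2985).
e_1·w_3 = 0.0000·0 + (-0.3015)·2 + 0.9045·3 + (-0.3015)·2 = 1.5076; e_2·w_3 = 0.9381·0 + (-0.1706)·2 + 0.0426·3 + 0.2985·2 = 0.3838.
u_3 = w_3 − 1.5076·e_1 − 0.3838·e_2 = (-0.3600, 2.5200, 1.6200, 2.3400).
‖u_3‖ = 3.8184, so e_3 = (-0.0943, 0.6600, 0.4243, 0.6128).

Q = [[0.0000, 0.9381, -0.0943], [-0.3015, -0.1706, 0.6600], [0.9045, 0.0426, 0.4243], [-0.3015, 0.2985, 0.6128]], R = [[3.3166, -1.2060, 1.5076], [0.0000, 2.1320, 0.3838], [0.0000, 0.0000, 3.8184]]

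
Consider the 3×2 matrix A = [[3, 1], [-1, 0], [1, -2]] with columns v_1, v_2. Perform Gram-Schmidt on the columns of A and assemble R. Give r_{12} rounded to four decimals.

r_{12} = 0.3015

v_1 = (3, -1, 1); ‖v_1‖ = 3.3166, so e_1 = (0.9045, -0.3015, 0.3015).
r_{12} = e_1·v_2 = 0.3015.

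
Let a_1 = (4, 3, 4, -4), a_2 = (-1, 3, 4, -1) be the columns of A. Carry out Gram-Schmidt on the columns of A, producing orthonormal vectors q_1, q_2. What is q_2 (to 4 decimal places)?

a_1 = (4, 3, 4, -4); ‖a_1‖ = 7.5498, so q_1 = (0.5298, 0.3974, 0.5298, -0.5298).
q_1·a_2 = 0.5298·(-1) + 0.3974·3 + 0.5298·4 + (-0.5298)·(-1) = 3.3113.
u_2 = a_2 − 3.3113·q_1 = (-2.7544, 1.6842, 2.2456, 0.7544).
‖u_2‖ = 4.0044, so q_2 = (-0.6878, 0.4206, 0.5608, 0.1884).

q_2 = (-0.6878, 0.4206, 0.5608, 0.1884)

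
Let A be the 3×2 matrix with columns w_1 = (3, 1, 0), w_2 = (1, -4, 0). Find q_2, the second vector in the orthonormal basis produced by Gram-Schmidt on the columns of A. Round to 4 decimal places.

w_1 = (3, 1, 0); ‖w_1‖ = 3.1623, so q_1 = (0.9487, 0.3162, 0.0000).
q_1·w_2 = 0.9487·1 + 0.3162·(-4) + 0.0000·0 = -0.3162.
u_2 = w_2 + 0.3162·q_1 = (1.3000, -3.9000, 0.0000).
‖u_2‖ = 4.1110, so q_2 = (0.3162, -0.9487, 0.0000).

q_2 = (0.3162, -0.9487, 0.0000)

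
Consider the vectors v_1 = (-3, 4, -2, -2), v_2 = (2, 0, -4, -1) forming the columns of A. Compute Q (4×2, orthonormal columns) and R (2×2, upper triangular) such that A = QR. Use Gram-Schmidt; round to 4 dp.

v_1 = (-3, 4, -2, -2); ‖v_1‖ = 5.7446, so q_1 = (-0.5222, 0.6963, -0.3482, -0.3482).
q_1·v_2 = (-0.5222)·2 + 0.6963·0 + (-0.3482)·(-4) + (-0.3482)·(-1) = 0.6963.
u_2 = v_2 − 0.6963·q_1 = (2.3636, -0.4848, -3.7576, -0.7576).
‖u_2‖ = 4.5294, so q_2 = (0.5218, -0.1070, -0.8296, -0.1673).

Q = [[-0.5222, 0.5218], [0.6963, -0.1070], [-0.3482, -0.8296], [-0.3482, -0.1673]], R = [[5.7446, 0.6963], [0.0000, 4.5294]]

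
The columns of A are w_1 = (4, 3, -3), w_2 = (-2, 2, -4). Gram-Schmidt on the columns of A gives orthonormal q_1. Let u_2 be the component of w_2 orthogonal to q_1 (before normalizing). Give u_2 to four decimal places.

u_2 = (-3.1765, 1.1176, -3.1176)

q_1 = w_1/‖w_1‖ = (4, 3, -3)/5.8310 = (0.6860, 0.5145, -0.5145).
r_{12} = q_1·w_2 = 1.7150.
u_2 = w_2 − 1.7150·q_1 = (-3.1765, 1.1176, -3.1176).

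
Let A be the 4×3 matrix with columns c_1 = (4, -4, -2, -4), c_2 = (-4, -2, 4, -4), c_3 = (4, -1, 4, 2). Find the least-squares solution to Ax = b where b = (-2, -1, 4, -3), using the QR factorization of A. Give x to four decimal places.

x = (-0.0158, 0.7544, 0.2051)

c_1 = (4, -4, -2, -4); ‖c_1‖ = 7.2111, so q_1 = (0.5547, -0.5547, -0.2774, -0.5547).
q_1·c_2 = 0.5547·(-4) + (-0.5547)·(-2) + (-0.2774)·4 + (-0.5547)·(-4) = 0.0000.
u_2 = c_2 + 0.0000·q_1 = (-4.0000, -2.0000, 4.0000, -4.0000).
‖u_2‖ = 7.2111, so q_2 = (-0.5547, -0.2774, 0.5547, -0.5547).
q_1·c_3 = 0.5547·4 + (-0.5547)·(-1) + (-0.2774)·4 + (-0.5547)·2 = 0.5547; q_2·c_3 = (-0.5547)·4 + (-0.2774)·(-1) + 0.5547·4 + (-0.5547)·2 = -0.8321.
u_3 = c_3 − 0.5547·q_1 + 0.8321·q_2 = (3.2308, -0.9231, 4.6154, 1.8462).
‖u_3‖ = 6.0000, so q_3 = (0.5385, -0.1538, 0.7692, 0.3077).
Qᵀb = (0.0000, 5.2697, 1.2308).
Back-substitute: x_3 = 1.2308/6.0000 = 0.2051.
x_2 = (5.2697 + 0.8321·0.2051)/7.2111 = 0.7544.
x_1 = (0.0000 + 0.0000·0.7544 − 0.5547·0.2051)/7.2111 = -0.0158.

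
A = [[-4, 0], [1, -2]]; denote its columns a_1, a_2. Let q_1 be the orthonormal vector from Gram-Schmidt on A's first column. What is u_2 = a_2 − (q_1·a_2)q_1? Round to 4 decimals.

u_2 = (-0.4706, -1.8824)

a_1 = (-4, 1); ‖a_1‖ = 4.1231, so q_1 = (-0.9701, 0.2425).
q_1·a_2 = (-0.9701)·0 + 0.2425·(-2) = -0.4851.
u_2 = a_2 + 0.4851·q_1 = (-0.4706, -1.8824).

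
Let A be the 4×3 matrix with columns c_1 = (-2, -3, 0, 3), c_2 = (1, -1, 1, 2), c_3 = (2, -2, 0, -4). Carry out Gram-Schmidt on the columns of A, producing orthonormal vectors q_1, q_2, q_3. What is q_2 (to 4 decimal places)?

q_2 = (0.7490, -0.0208, 0.4577, 0.4785)

q_1 = c_1/‖c_1‖ = (-2, -3, 0, 3)/4.6904 = (-0.4264, -0.6396, 0.0000, 0.6396).
r_{12} = q_1·c_2 = 1.4924.
u_2 = c_2 − 1.4924·q_1 = (1.6364, -0.0455, 1.0000, 1.0455).
‖u_2‖ = 2.1847, so q_2 = (0.7490, -0.0208, 0.4577, 0.4785).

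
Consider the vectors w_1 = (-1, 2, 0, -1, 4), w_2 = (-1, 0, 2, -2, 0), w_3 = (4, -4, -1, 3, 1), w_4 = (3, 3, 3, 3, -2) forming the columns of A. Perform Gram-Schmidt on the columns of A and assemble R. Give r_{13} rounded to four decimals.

w_1 = (-1, 2, 0, -1, 4); ‖w_1‖ = 4.6904, so e_1 = (-0.2132, 0.4264, 0.0000, -0.2132, 0.8528).
r_{13} = e_1·w_3 = -2.3452.

r_{13} = -2.3452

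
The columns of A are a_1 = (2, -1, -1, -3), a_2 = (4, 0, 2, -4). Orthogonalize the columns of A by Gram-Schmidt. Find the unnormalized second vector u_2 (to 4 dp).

e_1 = a_1/‖a_1‖ = (2, -1, -1, -3)/3.8730 = (0.5164, -0.2582, -0.2582, -0.7746).
r_{12} = e_1·a_2 = 4.6476.
u_2 = a_2 − 4.6476·e_1 = (1.6000, 1.2000, 3.2000, -0.4000).

u_2 = (1.6000, 1.2000, 3.2000, -0.4000)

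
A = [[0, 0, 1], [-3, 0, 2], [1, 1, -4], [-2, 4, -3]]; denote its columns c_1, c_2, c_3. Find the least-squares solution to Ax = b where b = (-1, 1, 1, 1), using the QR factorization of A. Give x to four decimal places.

q_1 = c_1/‖c_1‖ = (0, -3, 1, -2)/3.7417 = (0.0000, -0.8018, 0.2673, -0.5345).
r_{12} = q_1·c_2 = -1.8708.
u_2 = c_2 + 1.8708·q_1 = (0.0000, -1.5000, 1.5000, 3.0000).
‖u_2‖ = 3.6742, so q_2 = (0.0000, -0.4082, 0.4082, 0.8165).
r_{13} = q_1·c_3 = -1.0690; r_{23} = q_2·c_3 = -4.8990.
u_3 = c_3 + 1.0690·q_1 + 4.8990·q_2 = (1.0000, -0.8571, -1.7143, 0.4286).
‖u_3‖ = 2.2039, so q_3 = (0.4537, -0.3889, -0.7778, 0.1945).
Qᵀb = (-1.0690, 0.8165, -1.4260).
Back-substitute: x_3 = -1.4260/2.2039 = -0.6471.
x_2 = (0.8165 + 4.8990·(-0.6471))/3.6742 = -0.6405.
x_1 = (-1.0690 + 1.8708·(-0.6405) + 1.0690·(-0.6471))/3.7417 = -0.7908.

x = (-0.7908, -0.6405, -0.6471)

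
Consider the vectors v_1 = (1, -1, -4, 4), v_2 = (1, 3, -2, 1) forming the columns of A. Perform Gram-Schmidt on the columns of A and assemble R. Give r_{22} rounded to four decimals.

v_1 = (1, -1, -4, 4); ‖v_1‖ = 5.8310, so q_1 = (0.1715, -0.1715, -0.6860, 0.6860).
q_1·v_2 = 0.1715·1 + (-0.1715)·3 + (-0.6860)·(-2) + 0.6860·1 = 1.7150.
u_2 = v_2 − 1.7150·q_1 = (0.7059, 3.2941, -0.8235, -0.1765).
r_{22} = ‖u_2‖ = 3.4726.

r_{22} = 3.4726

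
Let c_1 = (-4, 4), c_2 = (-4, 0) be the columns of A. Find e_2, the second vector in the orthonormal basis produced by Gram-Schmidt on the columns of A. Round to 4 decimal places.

c_1 = (-4, 4); ‖c_1‖ = 5.6569, so e_1 = (-0.7071, 0.7071).
e_1·c_2 = (-0.7071)·(-4) + 0.7071·0 = 2.8284.
u_2 = c_2 − 2.8284·e_1 = (-2.0000, -2.0000).
‖u_2‖ = 2.8284, so e_2 = (-0.7071, -0.7071).

e_2 = (-0.7071, -0.7071)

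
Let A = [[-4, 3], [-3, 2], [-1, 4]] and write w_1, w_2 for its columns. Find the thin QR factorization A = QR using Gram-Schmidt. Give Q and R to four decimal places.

Q = [[-0.7845, -0.1194], [-0.5883, -0.1671], [-0.1961, 0.9787]], R = [[5.0990, -4.3146], [0.0000, 3.2225]]

w_1 = (-4, -3, -1); ‖w_1‖ = 5.0990, so q_1 = (-0.7845, -0.5883, -0.1961).
q_1·w_2 = (-0.7845)·3 + (-0.5883)·2 + (-0.1961)·4 = -4.3146.
u_2 = w_2 + 4.3146·q_1 = (-0.3846, -0.5385, 3.1538).
‖u_2‖ = 3.2225, so q_2 = (-0.1194, -0.1671, 0.9787).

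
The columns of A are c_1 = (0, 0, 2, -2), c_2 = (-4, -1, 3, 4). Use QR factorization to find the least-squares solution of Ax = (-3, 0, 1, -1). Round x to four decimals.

x = (0.5723, 0.2892)

e_1 = c_1/‖c_1‖ = (0, 0, 2, -2)/2.8284 = (0.0000, 0.0000, 0.7071, -0.7071).
r_{12} = e_1·c_2 = -0.7071.
u_2 = c_2 + 0.7071·e_1 = (-4.0000, -1.0000, 3.5000, 3.5000).
‖u_2‖ = 6.4420, so e_2 = (-0.6209, -0.1552, 0.5433, 0.5433).
Qᵀb = (1.4142, 1.8628).
Back-substitute: x_2 = 1.8628/6.4420 = 0.2892.
x_1 = (1.4142 + 0.7071·0.2892)/2.8284 = 0.5723.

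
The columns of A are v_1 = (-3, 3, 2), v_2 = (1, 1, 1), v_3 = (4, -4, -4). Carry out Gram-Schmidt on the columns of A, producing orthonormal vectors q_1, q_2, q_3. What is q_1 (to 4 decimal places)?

v_1 = (-3, 3, 2); ‖v_1‖ = 4.6904, so q_1 = (-0.6396, 0.6396, 0.4264).

q_1 = (-0.6396, 0.6396, 0.4264)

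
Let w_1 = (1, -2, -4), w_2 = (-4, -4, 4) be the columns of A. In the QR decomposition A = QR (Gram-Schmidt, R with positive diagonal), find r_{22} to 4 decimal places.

w_1 = (1, -2, -4); ‖w_1‖ = 4.5826, so q_1 = (0.2182, -0.4364, -0.8729).
q_1·w_2 = 0.2182·(-4) + (-0.4364)·(-4) + (-0.8729)·4 = -2.6186.
u_2 = w_2 + 2.6186·q_1 = (-3.4286, -5.1429, 1.7143).
r_{22} = ‖u_2‖ = 6.4143.

r_{22} = 6.4143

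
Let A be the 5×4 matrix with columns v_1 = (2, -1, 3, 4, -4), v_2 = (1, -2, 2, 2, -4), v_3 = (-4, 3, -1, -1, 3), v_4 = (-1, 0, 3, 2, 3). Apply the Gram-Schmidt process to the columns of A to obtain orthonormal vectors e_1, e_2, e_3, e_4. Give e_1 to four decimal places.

e_1 = (0.2949, -0.1474, 0.4423, 0.5898, -0.5898)

e_1 = v_1/‖v_1‖ = (2, -1, 3, 4, -4)/6.7823 = (0.2949, -0.1474, 0.4423, 0.5898, -0.5898).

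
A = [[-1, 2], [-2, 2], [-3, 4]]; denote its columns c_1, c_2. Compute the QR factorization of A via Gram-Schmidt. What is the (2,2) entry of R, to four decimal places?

c_1 = (-1, -2, -3); ‖c_1‖ = 3.7417, so q_1 = (-0.2673, -0.5345, -0.8018).
q_1·c_2 = (-0.2673)·2 + (-0.5345)·2 + (-0.8018)·4 = -4.8107.
u_2 = c_2 + 4.8107·q_1 = (0.7143, -0.5714, 0.1429).
r_{22} = ‖u_2‖ = 0.9258.

r_{22} = 0.9258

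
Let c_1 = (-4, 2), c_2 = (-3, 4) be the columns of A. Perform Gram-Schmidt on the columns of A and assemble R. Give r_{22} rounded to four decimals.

r_{22} = 2.2361

e_1 = c_1/‖c_1‖ = (-4, 2)/4.4721 = (-0.8944, 0.4472).
r_{12} = e_1·c_2 = 4.4721.
u_2 = c_2 − 4.4721·e_1 = (1.0000, 2.0000).
r_{22} = ‖u_2‖ = 2.2361.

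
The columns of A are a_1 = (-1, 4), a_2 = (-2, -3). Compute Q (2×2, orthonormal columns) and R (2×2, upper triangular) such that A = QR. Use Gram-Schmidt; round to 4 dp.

Q = [[-0.2425, -0.9701], [0.9701, -0.2425]], R = [[4.1231, -2.4254], [0.0000, 2.6679]]

e_1 = a_1/‖a_1‖ = (-1, 4)/4.1231 = (-0.2425, 0.9701).
r_{12} = e_1·a_2 = -2.4254.
u_2 = a_2 + 2.4254·e_1 = (-2.5882, -0.6471).
‖u_2‖ = 2.6679, so e_2 = (-0.9701, -0.2425).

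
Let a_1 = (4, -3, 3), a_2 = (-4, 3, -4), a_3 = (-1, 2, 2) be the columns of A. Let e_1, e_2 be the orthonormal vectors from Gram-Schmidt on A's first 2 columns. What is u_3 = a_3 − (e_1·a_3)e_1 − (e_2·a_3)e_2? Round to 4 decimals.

u_3 = (0.6000, 0.8000, 0.0000)

e_1 = a_1/‖a_1‖ = (4, -3, 3)/5.8310 = (0.6860, -0.5145, 0.5145).
r_{12} = e_1·a_2 = -6.3454.
u_2 = a_2 + 6.3454·e_1 = (0.3529, -0.2647, -0.7353).
‖u_2‖ = 0.8575, so e_2 = (0.4116, -0.3087, -0.8575).
r_{13} = e_1·a_3 = -0.6860; r_{23} = e_2·a_3 = -2.7440.
u_3 = a_3 + 0.6860·e_1 + 2.7440·e_2 = (0.6000, 0.8000, 0.0000).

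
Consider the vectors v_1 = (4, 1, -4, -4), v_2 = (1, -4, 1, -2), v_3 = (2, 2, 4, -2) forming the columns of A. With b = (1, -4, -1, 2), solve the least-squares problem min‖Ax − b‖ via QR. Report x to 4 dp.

v_1 = (4, 1, -4, -4); ‖v_1‖ = 7.0000, so q_1 = (0.5714, 0.1429, -0.5714, -0.5714).
q_1·v_2 = 0.5714·1 + 0.1429·(-4) + (-0.5714)·1 + (-0.5714)·(-2) = 0.5714.
u_2 = v_2 − 0.5714·q_1 = (0.6735, -4.0816, 1.3265, -1.6735).
‖u_2‖ = 4.6555, so q_2 = (0.1447, -0.8767, 0.2849, -0.3595).
q_1·v_3 = 0.5714·2 + 0.1429·2 + (-0.5714)·4 + (-0.5714)·(-2) = 0.2857; q_2·v_3 = 0.1447·2 + (-0.8767)·2 + 0.2849·4 + (-0.3595)·(-2) = 0.3945.
u_3 = v_3 − 0.2857·q_1 − 0.3945·q_2 = (1.7797, 2.3051, 4.0508, -1.6949).
‖u_3‖ = 5.2690, so q_3 = (0.3378, 0.4375, 0.7688, -0.3217).
Qᵀb = (-0.5714, 2.6477, -2.8243).
Back-substitute: x_3 = -2.8243/5.2690 = -0.5360.
x_2 = (2.6477 − 0.3945·(-0.5360))/4.6555 = 0.6142.
x_1 = (-0.5714 − 0.5714·0.6142 − 0.2857·(-0.5360))/7.0000 = -0.1099.

x = (-0.1099, 0.6142, -0.5360)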